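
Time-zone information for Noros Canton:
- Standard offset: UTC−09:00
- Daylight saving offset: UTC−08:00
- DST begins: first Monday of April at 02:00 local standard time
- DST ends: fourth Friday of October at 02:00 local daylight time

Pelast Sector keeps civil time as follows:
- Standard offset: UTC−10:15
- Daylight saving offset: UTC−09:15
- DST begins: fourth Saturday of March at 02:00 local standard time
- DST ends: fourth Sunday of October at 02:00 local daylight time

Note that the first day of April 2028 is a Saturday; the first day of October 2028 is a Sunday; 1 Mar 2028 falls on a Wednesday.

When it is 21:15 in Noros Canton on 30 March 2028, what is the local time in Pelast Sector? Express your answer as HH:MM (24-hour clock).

21:00

1 April 2028 is a Saturday, so the first Monday is April 3.
1 October 2028 is a Sunday, so the first Friday is October 6 and the fourth is October 27.
30 March 2028 does not fall between 3 April and 27 October, so daylight saving is not in effect and Noros Canton is at UTC−09:00.
21:15 Noros Canton + 9h = 06:15 UTC (rolling into the next day, 31 March 2028).
1 March 2028 is a Wednesday, so the first Saturday is March 4 and the fourth is March 25.
1 October 2028 is a Sunday, so the first Sunday is October 1 and the fourth is October 22.
At the standard offset (UTC−10:15), 06:15 UTC − 10h15m = 20:00 Pelast Sector standard time (rolling into the previous day, 30 March 2028).
Daylight saving runs 25 March – 22 October; the standard-time date in Pelast Sector, 30 March 2028, is inside that window, so Pelast Sector is at UTC−09:15.
06:15 UTC − 9h15m = 21:00 Pelast Sector (rolling into the previous day, 30 March 2028).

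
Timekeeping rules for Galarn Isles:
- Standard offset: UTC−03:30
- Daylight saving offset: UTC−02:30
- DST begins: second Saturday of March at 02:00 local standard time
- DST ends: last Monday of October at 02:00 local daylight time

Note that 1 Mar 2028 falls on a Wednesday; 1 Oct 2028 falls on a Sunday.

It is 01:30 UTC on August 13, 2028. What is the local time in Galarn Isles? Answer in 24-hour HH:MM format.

1 March 2028 is a Wednesday, so the first Saturday is March 4 and the second is March 11.
1 October 2028 is a Sunday, so Mondays fall on 2, 9, 16, 23, 30; the last is October 30.
At the standard offset (UTC−03:30), 01:30 UTC − 3h30m = 22:00 Galarn Isles standard time (rolling into the previous day, 12 August 2028).
Daylight saving runs 11 March – 30 October; the standard-time date in Galarn Isles, August 12, 2028, is inside that window, so Galarn Isles is at UTC−02:30.
01:30 UTC − 2h30m = 23:00 local (rolling into the previous day, 12 August 2028).

23:00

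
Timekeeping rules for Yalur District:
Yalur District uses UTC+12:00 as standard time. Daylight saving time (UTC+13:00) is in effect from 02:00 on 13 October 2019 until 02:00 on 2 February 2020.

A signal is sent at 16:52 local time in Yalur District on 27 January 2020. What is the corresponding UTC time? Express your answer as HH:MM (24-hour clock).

27 January 2020 falls between 13 October 2019 and 2 February 2020, so daylight saving is in effect and Yalur District is at UTC+13:00.
16:52 local − 13h = 03:52 UTC.

03:52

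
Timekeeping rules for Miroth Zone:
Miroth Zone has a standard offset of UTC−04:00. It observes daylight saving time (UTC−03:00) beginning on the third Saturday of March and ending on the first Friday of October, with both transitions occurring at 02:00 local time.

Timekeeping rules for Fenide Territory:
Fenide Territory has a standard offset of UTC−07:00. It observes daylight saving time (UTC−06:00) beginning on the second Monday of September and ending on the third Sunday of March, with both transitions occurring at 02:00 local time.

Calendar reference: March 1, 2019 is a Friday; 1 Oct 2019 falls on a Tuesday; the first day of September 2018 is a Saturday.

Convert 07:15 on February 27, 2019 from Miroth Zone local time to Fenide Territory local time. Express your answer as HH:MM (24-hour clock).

05:15

1 March 2019 is a Friday, so the first Saturday is March 2 and the third is March 16.
1 October 2019 is a Tuesday, so the first Friday is October 4.
February 27, 2019 is outside the daylight-saving period (16 March – 4 October), so Miroth Zone is on standard time, UTC−04:00.
07:15 Miroth Zone + 4h = 11:15 UTC.
1 September 2018 is a Saturday, so the first Monday is September 3 and the second is September 10.
1 March 2019 is a Friday, so the first Sunday is March 3 and the third is March 17.
At the standard offset (UTC−07:00), 11:15 UTC − 7h = 04:15 Fenide Territory standard time.
The standard-time date in Fenide Territory, February 27, 2019, falls between 10 September 2018 and 17 March 2019, so daylight saving is in effect and Fenide Territory is at UTC−06:00.
11:15 UTC − 6h = 05:15 Fenide Territory.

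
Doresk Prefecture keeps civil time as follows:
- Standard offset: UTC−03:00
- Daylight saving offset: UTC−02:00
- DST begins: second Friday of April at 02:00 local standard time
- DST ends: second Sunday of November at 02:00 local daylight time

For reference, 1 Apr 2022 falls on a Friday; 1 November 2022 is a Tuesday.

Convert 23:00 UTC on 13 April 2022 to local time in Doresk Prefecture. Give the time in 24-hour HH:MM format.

21:00

1 April 2022 is a Friday, so the first Friday is April 1 and the second is April 8.
1 November 2022 is a Tuesday, so the first Sunday is November 6 and the second is November 13.
At the standard offset (UTC−03:00), 23:00 UTC − 3h = 20:00 Doresk Prefecture standard time.
Daylight saving runs 8 April – 13 November; the standard-time date in Doresk Prefecture, 13 April 2022, is inside that window, so Doresk Prefecture is at UTC−02:00.
23:00 UTC − 2h = 21:00 local.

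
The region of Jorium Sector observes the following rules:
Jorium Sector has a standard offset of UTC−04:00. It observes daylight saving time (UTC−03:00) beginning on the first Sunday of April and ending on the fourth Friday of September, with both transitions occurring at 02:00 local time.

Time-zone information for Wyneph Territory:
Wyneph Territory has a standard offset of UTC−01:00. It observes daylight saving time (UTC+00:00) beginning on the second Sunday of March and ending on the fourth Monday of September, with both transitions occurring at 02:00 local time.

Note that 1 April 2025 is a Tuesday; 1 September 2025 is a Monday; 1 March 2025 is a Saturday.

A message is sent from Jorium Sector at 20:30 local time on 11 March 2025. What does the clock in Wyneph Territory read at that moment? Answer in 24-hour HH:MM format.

00:30

1 April 2025 is a Tuesday, so the first Sunday is April 6.
1 September 2025 is a Monday, so the first Friday is September 5 and the fourth is September 26.
11 March 2025 does not fall between 6 April and 26 September, so daylight saving is not in effect and Jorium Sector is at UTC−04:00.
20:30 Jorium Sector + 4h = 00:30 UTC (rolling into the next day, 12 March 2025).
1 March 2025 is a Saturday, so the first Sunday is March 2 and the second is March 9.
1 September 2025 is a Monday, so the first Monday is September 1 and the fourth is September 22.
At the standard offset (UTC−01:00), 00:30 UTC − 1h = 23:30 Wyneph Territory standard time (rolling into the previous day, 11 March 2025).
The standard-time date in Wyneph Territory, 11 March 2025, falls between 9 March and 22 September, so daylight saving is in effect and Wyneph Territory is at UTC+00:00.
00:30 UTC + 0h = 00:30 Wyneph Territory.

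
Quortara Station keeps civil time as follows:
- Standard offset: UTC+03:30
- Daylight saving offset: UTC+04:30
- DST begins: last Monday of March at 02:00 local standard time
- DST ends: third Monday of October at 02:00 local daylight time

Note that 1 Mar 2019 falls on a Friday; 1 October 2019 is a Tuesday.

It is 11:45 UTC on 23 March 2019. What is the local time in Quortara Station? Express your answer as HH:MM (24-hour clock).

15:15

1 March 2019 is a Friday, so Mondays fall on 4, 11, 18, 25; the last is March 25.
1 October 2019 is a Tuesday, so the first Monday is October 7 and the third is October 21.
At the standard offset (UTC+03:30), 11:45 UTC + 3h30m = 15:15 Quortara Station standard time.
Daylight saving runs 25 March – 21 October; the standard-time date in Quortara Station, 23 March 2019, is outside that window, so Quortara Station is on standard time at UTC+03:30.
11:45 UTC + 3h30m = 15:15 local.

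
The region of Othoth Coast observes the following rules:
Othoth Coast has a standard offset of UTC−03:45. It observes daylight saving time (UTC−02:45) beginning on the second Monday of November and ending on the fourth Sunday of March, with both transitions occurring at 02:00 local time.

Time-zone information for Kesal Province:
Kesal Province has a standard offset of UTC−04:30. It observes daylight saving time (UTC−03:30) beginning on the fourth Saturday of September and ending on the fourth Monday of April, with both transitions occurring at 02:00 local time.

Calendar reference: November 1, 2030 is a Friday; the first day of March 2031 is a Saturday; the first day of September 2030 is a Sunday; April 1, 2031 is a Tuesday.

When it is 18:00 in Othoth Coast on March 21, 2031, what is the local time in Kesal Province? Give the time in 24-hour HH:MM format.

1 November 2030 is a Friday, so the first Monday is November 4 and the second is November 11.
1 March 2031 is a Saturday, so the first Sunday is March 2 and the fourth is March 23.
Daylight saving runs 11 November 2030 – 23 March 2031; March 21, 2031 is inside that window, so Othoth Coast is at UTC−02:45.
18:00 Othoth Coast + 2h45m = 20:45 UTC.
1 September 2030 is a Sunday, so the first Saturday is September 7 and the fourth is September 28.
1 April 2031 is a Tuesday, so the first Monday is April 7 and the fourth is April 28.
At the standard offset (UTC−04:30), 20:45 UTC − 4h30m = 16:15 Kesal Province standard time.
Daylight saving runs 28 September 2030 – 28 April 2031; the standard-time date in Kesal Province, March 21, 2031, is inside that window, so Kesal Province is at UTC−03:30.
20:45 UTC − 3h30m = 17:15 Kesal Province.

17:15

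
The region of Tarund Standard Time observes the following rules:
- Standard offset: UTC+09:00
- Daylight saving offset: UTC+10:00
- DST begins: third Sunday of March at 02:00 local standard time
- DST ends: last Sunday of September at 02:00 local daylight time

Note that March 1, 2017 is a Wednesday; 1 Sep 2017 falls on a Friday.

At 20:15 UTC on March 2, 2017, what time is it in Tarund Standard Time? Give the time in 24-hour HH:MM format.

1 March 2017 is a Wednesday, so the first Sunday is March 5 and the third is March 19.
1 September 2017 is a Friday, so Sundays fall on 3, 10, 17, 24; the last is September 24.
At the standard offset (UTC+09:00), 20:15 UTC + 9h = 05:15 Tarund Standard Time standard time (rolling into the next day, 3 March 2017).
Daylight saving runs 19 March – 24 September; the standard-time date in Tarund Standard Time, March 3, 2017, is outside that window, so Tarund Standard Time is on standard time at UTC+09:00.
20:15 UTC + 9h = 05:15 local (rolling into the next day, 3 March 2017).

05:15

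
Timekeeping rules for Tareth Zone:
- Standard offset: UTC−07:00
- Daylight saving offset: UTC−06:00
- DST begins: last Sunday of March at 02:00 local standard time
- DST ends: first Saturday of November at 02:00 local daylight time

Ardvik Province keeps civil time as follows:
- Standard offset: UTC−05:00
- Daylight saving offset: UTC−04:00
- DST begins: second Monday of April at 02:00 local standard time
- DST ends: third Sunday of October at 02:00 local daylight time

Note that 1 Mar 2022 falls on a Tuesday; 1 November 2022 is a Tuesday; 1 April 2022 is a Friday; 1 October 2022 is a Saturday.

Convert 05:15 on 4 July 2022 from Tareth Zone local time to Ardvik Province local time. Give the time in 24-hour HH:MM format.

1 March 2022 is a Tuesday, so Sundays fall on 6, 13, 20, 27; the last is March 27.
1 November 2022 is a Tuesday, so the first Saturday is November 5.
4 July 2022 falls between 27 March and 5 November, so daylight saving is in effect and Tareth Zone is at UTC−06:00.
05:15 Tareth Zone + 6h = 11:15 UTC.
1 April 2022 is a Friday, so the first Monday is April 4 and the second is April 11.
1 October 2022 is a Saturday, so the first Sunday is October 2 and the third is October 16.
At the standard offset (UTC−05:00), 11:15 UTC − 5h = 06:15 Ardvik Province standard time.
The standard-time date in Ardvik Province, 4 July 2022, lies within the daylight-saving period (11 April – 16 October), so Ardvik Province is on daylight time, UTC−04:00.
11:15 UTC − 4h = 07:15 Ardvik Province.

07:15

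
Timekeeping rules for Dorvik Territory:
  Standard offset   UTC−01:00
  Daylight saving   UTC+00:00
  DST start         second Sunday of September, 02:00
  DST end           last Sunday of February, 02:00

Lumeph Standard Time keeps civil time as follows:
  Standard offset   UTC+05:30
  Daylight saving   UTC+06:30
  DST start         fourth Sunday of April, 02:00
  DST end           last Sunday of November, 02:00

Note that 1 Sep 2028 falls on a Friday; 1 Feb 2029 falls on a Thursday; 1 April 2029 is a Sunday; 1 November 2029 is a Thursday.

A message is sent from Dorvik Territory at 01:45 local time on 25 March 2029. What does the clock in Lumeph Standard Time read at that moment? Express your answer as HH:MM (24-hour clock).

08:15

1 September 2028 is a Friday, so the first Sunday is September 3 and the second is September 10.
1 February 2029 is a Thursday, so Sundays fall on 4, 11, 18, 25; the last is February 25.
25 March 2029 is outside the daylight-saving period (10 September 2028 – 25 February 2029), so Dorvik Territory is on standard time, UTC−01:00.
01:45 Dorvik Territory + 1h = 02:45 UTC.
1 April 2029 is a Sunday, so the first Sunday is April 1 and the fourth is April 22.
1 November 2029 is a Thursday, so Sundays fall on 4, 11, 18, 25; the last is November 25.
At the standard offset (UTC+05:30), 02:45 UTC + 5h30m = 08:15 Lumeph Standard Time standard time.
Daylight saving runs 22 April – 25 November; the standard-time date in Lumeph Standard Time, 25 March 2029, is outside that window, so Lumeph Standard Time is on standard time at UTC+05:30.
02:45 UTC + 5h30m = 08:15 Lumeph Standard Time.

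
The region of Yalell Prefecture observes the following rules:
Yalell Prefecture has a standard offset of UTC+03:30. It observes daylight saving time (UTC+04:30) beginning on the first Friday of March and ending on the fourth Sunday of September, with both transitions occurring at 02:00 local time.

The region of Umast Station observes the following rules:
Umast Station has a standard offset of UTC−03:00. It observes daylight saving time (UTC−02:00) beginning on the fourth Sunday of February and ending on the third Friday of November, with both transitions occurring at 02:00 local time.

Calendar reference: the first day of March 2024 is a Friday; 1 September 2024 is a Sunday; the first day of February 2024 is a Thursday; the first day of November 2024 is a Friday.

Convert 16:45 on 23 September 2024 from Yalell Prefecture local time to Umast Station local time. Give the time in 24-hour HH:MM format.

11:15

1 March 2024 is a Friday, so the first Friday is March 1.
1 September 2024 is a Sunday, so the first Sunday is September 1 and the fourth is September 22.
23 September 2024 does not fall between 1 March and 22 September, so daylight saving is not in effect and Yalell Prefecture is at UTC+03:30.
16:45 Yalell Prefecture − 3h30m = 13:15 UTC.
1 February 2024 is a Thursday, so the first Sunday is February 4 and the fourth is February 25.
1 November 2024 is a Friday, so the first Friday is November 1 and the third is November 15.
At the standard offset (UTC−03:00), 13:15 UTC − 3h = 10:15 Umast Station standard time.
The standard-time date in Umast Station, 23 September 2024, lies within the daylight-saving period (25 February – 15 November), so Umast Station is on daylight time, UTC−02:00.
13:15 UTC − 2h = 11:15 Umast Station.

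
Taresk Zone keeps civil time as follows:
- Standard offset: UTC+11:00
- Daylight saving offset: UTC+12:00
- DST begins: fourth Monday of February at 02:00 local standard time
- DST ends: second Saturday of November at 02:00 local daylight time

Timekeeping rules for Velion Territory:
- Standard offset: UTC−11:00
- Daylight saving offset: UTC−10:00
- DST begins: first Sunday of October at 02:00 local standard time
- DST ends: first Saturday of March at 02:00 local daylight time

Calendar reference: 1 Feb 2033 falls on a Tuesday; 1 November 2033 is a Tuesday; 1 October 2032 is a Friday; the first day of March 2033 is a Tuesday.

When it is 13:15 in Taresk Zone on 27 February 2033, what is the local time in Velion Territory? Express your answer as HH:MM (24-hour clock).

16:15

1 February 2033 is a Tuesday, so the first Monday is February 7 and the fourth is February 28.
1 November 2033 is a Tuesday, so the first Saturday is November 5 and the second is November 12.
27 February 2033 is outside the daylight-saving period (28 February – 12 November), so Taresk Zone is on standard time, UTC+11:00.
13:15 Taresk Zone − 11h = 02:15 UTC.
1 October 2032 is a Friday, so the first Sunday is October 3.
1 March 2033 is a Tuesday, so the first Saturday is March 5.
At the standard offset (UTC−11:00), 02:15 UTC − 11h = 15:15 Velion Territory standard time (rolling into the previous day, 26 February 2033).
The standard-time date in Velion Territory, 26 February 2033, lies within the daylight-saving period (3 October 2032 – 5 March 2033), so Velion Territory is on daylight time, UTC−10:00.
02:15 UTC − 10h = 16:15 Velion Territory (rolling into the previous day, 26 February 2033).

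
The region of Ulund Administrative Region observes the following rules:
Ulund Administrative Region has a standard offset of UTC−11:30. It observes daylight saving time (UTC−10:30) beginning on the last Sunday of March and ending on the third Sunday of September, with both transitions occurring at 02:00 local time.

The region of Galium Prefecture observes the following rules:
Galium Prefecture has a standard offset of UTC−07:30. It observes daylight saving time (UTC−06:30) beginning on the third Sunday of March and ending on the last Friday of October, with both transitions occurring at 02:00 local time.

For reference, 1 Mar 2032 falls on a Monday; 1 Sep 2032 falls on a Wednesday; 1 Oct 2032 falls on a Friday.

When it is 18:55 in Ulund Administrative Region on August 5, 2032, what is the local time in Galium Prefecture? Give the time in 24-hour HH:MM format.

1 March 2032 is a Monday, so Sundays fall on 7, 14, 21, 28; the last is March 28.
1 September 2032 is a Wednesday, so the first Sunday is September 5 and the third is September 19.
Daylight saving runs 28 March – 19 September; August 5, 2032 is inside that window, so Ulund Administrative Region is at UTC−10:30.
18:55 Ulund Administrative Region + 10h30m = 05:25 UTC (rolling into the next day, 6 August 2032).
1 March 2032 is a Monday, so the first Sunday is March 7 and the third is March 21.
1 October 2032 is a Friday, so Fridays fall on 1, 8, 15, 22, 29; the last is October 29.
At the standard offset (UTC−07:30), 05:25 UTC − 7h30m = 21:55 Galium Prefecture standard time (rolling into the previous day, 5 August 2032).
The standard-time date in Galium Prefecture, August 5, 2032, falls between 21 March and 29 October, so daylight saving is in effect and Galium Prefecture is at UTC−06:30.
05:25 UTC − 6h30m = 22:55 Galium Prefecture (rolling into the previous day, 5 August 2032).

22:55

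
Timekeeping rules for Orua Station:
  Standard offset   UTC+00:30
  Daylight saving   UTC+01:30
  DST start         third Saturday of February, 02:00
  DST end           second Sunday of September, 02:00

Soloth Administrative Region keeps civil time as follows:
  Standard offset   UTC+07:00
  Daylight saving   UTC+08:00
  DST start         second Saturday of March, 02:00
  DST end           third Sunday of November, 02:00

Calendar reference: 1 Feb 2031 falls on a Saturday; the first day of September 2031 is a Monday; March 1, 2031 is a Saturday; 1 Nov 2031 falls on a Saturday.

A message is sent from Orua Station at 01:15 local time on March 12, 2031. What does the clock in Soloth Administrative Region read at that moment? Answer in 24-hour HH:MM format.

07:45

1 February 2031 is a Saturday, so the first Saturday is February 1 and the third is February 15.
1 September 2031 is a Monday, so the first Sunday is September 7 and the second is September 14.
March 12, 2031 lies within the daylight-saving period (15 February – 14 September), so Orua Station is on daylight time, UTC+01:30.
01:15 Orua Station − 1h30m = 23:45 UTC (rolling into the previous day, 11 March 2031).
1 March 2031 is a Saturday, so the first Saturday is March 1 and the second is March 8.
1 November 2031 is a Saturday, so the first Sunday is November 2 and the third is November 16.
At the standard offset (UTC+07:00), 23:45 UTC + 7h = 06:45 Soloth Administrative Region standard time (rolling into the next day, 12 March 2031).
The standard-time date in Soloth Administrative Region, March 12, 2031, lies within the daylight-saving period (8 March – 16 November), so Soloth Administrative Region is on daylight time, UTC+08:00.
23:45 UTC + 8h = 07:45 Soloth Administrative Region (rolling into the next day, 12 March 2031).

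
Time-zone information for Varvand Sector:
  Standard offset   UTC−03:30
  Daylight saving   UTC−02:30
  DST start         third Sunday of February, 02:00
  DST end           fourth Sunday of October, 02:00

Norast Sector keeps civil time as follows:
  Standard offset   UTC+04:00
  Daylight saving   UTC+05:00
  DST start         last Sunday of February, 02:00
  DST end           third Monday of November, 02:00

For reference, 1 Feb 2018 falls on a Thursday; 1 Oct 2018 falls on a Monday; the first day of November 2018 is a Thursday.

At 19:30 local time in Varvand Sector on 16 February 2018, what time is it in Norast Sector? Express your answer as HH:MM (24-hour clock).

1 February 2018 is a Thursday, so the first Sunday is February 4 and the third is February 18.
1 October 2018 is a Monday, so the first Sunday is October 7 and the fourth is October 28.
Daylight saving runs 18 February – 28 October; 16 February 2018 is outside that window, so Varvand Sector is on standard time at UTC−03:30.
19:30 Varvand Sector + 3h30m = 23:00 UTC.
1 February 2018 is a Thursday, so Sundays fall on 4, 11, 18, 25; the last is February 25.
1 November 2018 is a Thursday, so the first Monday is November 5 and the third is November 19.
At the standard offset (UTC+04:00), 23:00 UTC + 4h = 03:00 Norast Sector standard time (rolling into the next day, 17 February 2018).
Daylight saving runs 25 February – 19 November; the standard-time date in Norast Sector, 17 February 2018, is outside that window, so Norast Sector is on standard time at UTC+04:00.
23:00 UTC + 4h = 03:00 Norast Sector (rolling into the next day, 17 February 2018).

03:00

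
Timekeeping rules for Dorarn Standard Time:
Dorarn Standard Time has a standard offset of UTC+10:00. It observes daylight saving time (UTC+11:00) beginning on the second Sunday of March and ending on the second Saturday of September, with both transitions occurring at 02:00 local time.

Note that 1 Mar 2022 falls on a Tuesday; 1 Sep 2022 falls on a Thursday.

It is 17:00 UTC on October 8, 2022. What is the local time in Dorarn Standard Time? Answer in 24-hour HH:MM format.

1 March 2022 is a Tuesday, so the first Sunday is March 6 and the second is March 13.
1 September 2022 is a Thursday, so the first Saturday is September 3 and the second is September 10.
At the standard offset (UTC+10:00), 17:00 UTC + 10h = 03:00 Dorarn Standard Time standard time (rolling into the next day, 9 October 2022).
The standard-time date in Dorarn Standard Time, October 9, 2022, is outside the daylight-saving period (13 March – 10 September), so Dorarn Standard Time is on standard time, UTC+10:00.
17:00 UTC + 10h = 03:00 local (rolling into the next day, 9 October 2022).

03:00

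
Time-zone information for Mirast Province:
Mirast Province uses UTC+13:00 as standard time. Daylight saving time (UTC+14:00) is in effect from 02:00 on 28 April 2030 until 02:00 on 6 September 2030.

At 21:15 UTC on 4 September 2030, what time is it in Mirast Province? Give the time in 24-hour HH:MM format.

11:15

At the standard offset (UTC+13:00), 21:15 UTC + 13h = 10:15 Mirast Province standard time (rolling into the next day, 5 September 2030).
The standard-time date in Mirast Province, 5 September 2030, lies within the daylight-saving period (28 April – 6 September), so Mirast Province is on daylight time, UTC+14:00.
21:15 UTC + 14h = 11:15 local (rolling into the next day, 5 September 2030).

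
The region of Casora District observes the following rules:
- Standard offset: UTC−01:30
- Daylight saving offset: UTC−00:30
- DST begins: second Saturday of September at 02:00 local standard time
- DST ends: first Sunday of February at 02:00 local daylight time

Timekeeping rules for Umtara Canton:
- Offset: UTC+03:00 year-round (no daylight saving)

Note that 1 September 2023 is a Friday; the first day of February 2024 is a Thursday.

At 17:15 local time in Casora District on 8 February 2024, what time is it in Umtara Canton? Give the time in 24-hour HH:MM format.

1 September 2023 is a Friday, so the first Saturday is September 2 and the second is September 9.
1 February 2024 is a Thursday, so the first Sunday is February 4.
Daylight saving runs 9 September 2023 – 4 February 2024; 8 February 2024 is outside that window, so Casora District is on standard time at UTC−01:30.
17:15 Casora District + 1h30m = 18:45 UTC.
Umtara Canton has no daylight saving, so its offset is UTC+03:00 year-round.
18:45 UTC + 3h = 21:45 Umtara Canton.

21:45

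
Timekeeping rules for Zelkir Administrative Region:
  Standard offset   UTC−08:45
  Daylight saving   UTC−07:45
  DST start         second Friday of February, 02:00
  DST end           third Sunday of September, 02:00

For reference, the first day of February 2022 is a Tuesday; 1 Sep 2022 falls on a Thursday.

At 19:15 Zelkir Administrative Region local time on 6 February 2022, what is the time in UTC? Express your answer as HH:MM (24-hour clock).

04:00

1 February 2022 is a Tuesday, so the first Friday is February 4 and the second is February 11.
1 September 2022 is a Thursday, so the first Sunday is September 4 and the third is September 18.
Daylight saving runs 11 February – 18 September; 6 February 2022 is outside that window, so Zelkir Administrative Region is on standard time at UTC−08:45.
19:15 local + 8h45m = 04:00 UTC (rolling into the next day, 7 February 2022).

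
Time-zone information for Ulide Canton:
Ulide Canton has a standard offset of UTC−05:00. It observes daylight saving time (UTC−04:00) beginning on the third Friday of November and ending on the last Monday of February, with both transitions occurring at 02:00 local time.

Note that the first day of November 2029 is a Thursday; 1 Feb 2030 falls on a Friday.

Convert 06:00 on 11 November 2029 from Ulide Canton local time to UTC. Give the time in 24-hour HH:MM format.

11:00

1 November 2029 is a Thursday, so the first Friday is November 2 and the third is November 16.
1 February 2030 is a Friday, so Mondays fall on 4, 11, 18, 25; the last is February 25.
Daylight saving runs 16 November 2029 – 25 February 2030; 11 November 2029 is outside that window, so Ulide Canton is on standard time at UTC−05:00.
06:00 local + 5h = 11:00 UTC.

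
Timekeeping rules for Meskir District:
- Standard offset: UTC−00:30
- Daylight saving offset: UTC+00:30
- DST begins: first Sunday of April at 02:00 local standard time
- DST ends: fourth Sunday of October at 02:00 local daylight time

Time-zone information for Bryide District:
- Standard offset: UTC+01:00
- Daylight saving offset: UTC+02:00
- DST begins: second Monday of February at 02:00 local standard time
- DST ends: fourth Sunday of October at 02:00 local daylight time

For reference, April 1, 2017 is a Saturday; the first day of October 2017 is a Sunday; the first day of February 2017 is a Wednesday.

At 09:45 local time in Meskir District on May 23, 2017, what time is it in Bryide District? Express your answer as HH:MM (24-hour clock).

11:15

1 April 2017 is a Saturday, so the first Sunday is April 2.
1 October 2017 is a Sunday, so the first Sunday is October 1 and the fourth is October 22.
May 23, 2017 lies within the daylight-saving period (2 April – 22 October), so Meskir District is on daylight time, UTC+00:30.
09:45 Meskir District − 0h30m = 09:15 UTC.
1 February 2017 is a Wednesday, so the first Monday is February 6 and the second is February 13.
1 October 2017 is a Sunday, so the first Sunday is October 1 and the fourth is October 22.
At the standard offset (UTC+01:00), 09:15 UTC + 1h = 10:15 Bryide District standard time.
Daylight saving runs 13 February – 22 October; the standard-time date in Bryide District, May 23, 2017, is inside that window, so Bryide District is at UTC+02:00.
09:15 UTC + 2h = 11:15 Bryide District.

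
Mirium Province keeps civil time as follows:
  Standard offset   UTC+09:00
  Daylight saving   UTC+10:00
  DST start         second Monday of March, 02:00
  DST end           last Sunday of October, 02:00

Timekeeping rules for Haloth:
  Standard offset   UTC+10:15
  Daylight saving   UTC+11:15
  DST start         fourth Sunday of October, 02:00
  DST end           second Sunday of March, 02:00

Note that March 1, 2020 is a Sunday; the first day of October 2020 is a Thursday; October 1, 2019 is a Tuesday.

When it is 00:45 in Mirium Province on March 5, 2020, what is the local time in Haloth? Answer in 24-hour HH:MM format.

1 March 2020 is a Sunday, so the first Monday is March 2 and the second is March 9.
1 October 2020 is a Thursday, so Sundays fall on 4, 11, 18, 25; the last is October 25.
March 5, 2020 is outside the daylight-saving period (9 March – 25 October), so Mirium Province is on standard time, UTC+09:00.
00:45 Mirium Province − 9h = 15:45 UTC (rolling into the previous day, 4 March 2020).
1 October 2019 is a Tuesday, so the first Sunday is October 6 and the fourth is October 27.
1 March 2020 is a Sunday, so the first Sunday is March 1 and the second is March 8.
At the standard offset (UTC+10:15), 15:45 UTC + 10h15m = 02:00 Haloth standard time (rolling into the next day, 5 March 2020).
The standard-time date in Haloth, March 5, 2020, falls between 27 October 2019 and 8 March 2020, so daylight saving is in effect and Haloth is at UTC+11:15.
15:45 UTC + 11h15m = 03:00 Haloth (rolling into the next day, 5 March 2020).

03:00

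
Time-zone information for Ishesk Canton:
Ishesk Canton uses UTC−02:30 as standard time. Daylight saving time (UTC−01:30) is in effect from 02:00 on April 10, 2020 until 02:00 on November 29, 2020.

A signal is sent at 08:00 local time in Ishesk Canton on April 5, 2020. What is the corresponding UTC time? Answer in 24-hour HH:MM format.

April 5, 2020 is outside the daylight-saving period (10 April – 29 November), so Ishesk Canton is on standard time, UTC−02:30.
08:00 local + 2h30m = 10:30 UTC.

10:30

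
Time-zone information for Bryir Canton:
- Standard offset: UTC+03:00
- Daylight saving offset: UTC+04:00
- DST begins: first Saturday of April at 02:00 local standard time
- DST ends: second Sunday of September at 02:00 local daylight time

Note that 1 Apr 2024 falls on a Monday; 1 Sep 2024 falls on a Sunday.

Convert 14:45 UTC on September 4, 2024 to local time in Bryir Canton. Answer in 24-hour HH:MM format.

18:45

1 April 2024 is a Monday, so the first Saturday is April 6.
1 September 2024 is a Sunday, so the first Sunday is September 1 and the second is September 8.
At the standard offset (UTC+03:00), 14:45 UTC + 3h = 17:45 Bryir Canton standard time.
The standard-time date in Bryir Canton, September 4, 2024, falls between 6 April and 8 September, so daylight saving is in effect and Bryir Canton is at UTC+04:00.
14:45 UTC + 4h = 18:45 local.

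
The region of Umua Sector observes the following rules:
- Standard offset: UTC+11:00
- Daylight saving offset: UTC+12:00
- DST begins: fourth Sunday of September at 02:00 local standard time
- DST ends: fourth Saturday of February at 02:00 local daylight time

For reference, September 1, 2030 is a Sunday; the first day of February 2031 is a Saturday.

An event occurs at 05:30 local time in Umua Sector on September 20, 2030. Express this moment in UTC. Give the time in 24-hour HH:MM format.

18:30

1 September 2030 is a Sunday, so the first Sunday is September 1 and the fourth is September 22.
1 February 2031 is a Saturday, so the first Saturday is February 1 and the fourth is February 22.
September 20, 2030 is outside the daylight-saving period (22 September 2030 – 22 February 2031), so Umua Sector is on standard time, UTC+11:00.
05:30 local − 11h = 18:30 UTC (rolling into the previous day, 19 September 2030).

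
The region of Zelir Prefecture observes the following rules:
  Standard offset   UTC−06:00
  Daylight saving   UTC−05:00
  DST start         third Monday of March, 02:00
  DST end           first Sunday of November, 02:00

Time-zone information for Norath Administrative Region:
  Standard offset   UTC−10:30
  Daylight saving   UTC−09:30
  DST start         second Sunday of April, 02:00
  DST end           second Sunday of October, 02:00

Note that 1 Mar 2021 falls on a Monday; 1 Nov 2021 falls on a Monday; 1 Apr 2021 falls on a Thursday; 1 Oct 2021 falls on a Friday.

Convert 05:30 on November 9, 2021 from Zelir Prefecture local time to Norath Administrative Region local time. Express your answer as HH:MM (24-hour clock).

01:00

1 March 2021 is a Monday, so the first Monday is March 1 and the third is March 15.
1 November 2021 is a Monday, so the first Sunday is November 7.
Daylight saving runs 15 March – 7 November; November 9, 2021 is outside that window, so Zelir Prefecture is on standard time at UTC−06:00.
05:30 Zelir Prefecture + 6h = 11:30 UTC.
1 April 2021 is a Thursday, so the first Sunday is April 4 and the second is April 11.
1 October 2021 is a Friday, so the first Sunday is October 3 and the second is October 10.
At the standard offset (UTC−10:30), 11:30 UTC − 10h30m = 01:00 Norath Administrative Region standard time.
The standard-time date in Norath Administrative Region, November 9, 2021, is outside the daylight-saving period (11 April – 10 October), so Norath Administrative Region is on standard time, UTC−10:30.
11:30 UTC − 10h30m = 01:00 Norath Administrative Region.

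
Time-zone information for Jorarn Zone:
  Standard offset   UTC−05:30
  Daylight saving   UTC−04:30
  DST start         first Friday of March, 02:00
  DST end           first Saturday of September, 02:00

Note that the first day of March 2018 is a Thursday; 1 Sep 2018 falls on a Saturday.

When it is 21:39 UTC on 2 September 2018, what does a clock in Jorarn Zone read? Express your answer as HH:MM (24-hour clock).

1 March 2018 is a Thursday, so the first Friday is March 2.
1 September 2018 is a Saturday, so the first Saturday is September 1.
At the standard offset (UTC−05:30), 21:39 UTC − 5h30m = 16:09 Jorarn Zone standard time.
The standard-time date in Jorarn Zone, 2 September 2018, is outside the daylight-saving period (2 March – 1 September), so Jorarn Zone is on standard time, UTC−05:30.
21:39 UTC − 5h30m = 16:09 local.

16:09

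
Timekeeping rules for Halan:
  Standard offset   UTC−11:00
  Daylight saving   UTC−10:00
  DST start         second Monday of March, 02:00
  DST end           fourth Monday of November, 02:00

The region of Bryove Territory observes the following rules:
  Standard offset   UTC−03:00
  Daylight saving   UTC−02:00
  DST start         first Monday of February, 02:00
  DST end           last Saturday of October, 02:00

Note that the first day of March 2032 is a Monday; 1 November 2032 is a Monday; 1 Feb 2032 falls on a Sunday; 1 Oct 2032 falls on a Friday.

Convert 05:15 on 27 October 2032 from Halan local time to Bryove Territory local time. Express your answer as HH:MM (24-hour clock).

13:15

1 March 2032 is a Monday, so the first Monday is March 1 and the second is March 8.
1 November 2032 is a Monday, so the first Monday is November 1 and the fourth is November 22.
Daylight saving runs 8 March – 22 November; 27 October 2032 is inside that window, so Halan is at UTC−10:00.
05:15 Halan + 10h = 15:15 UTC.
1 February 2032 is a Sunday, so the first Monday is February 2.
1 October 2032 is a Friday, so Saturdays fall on 2, 9, 16, 23, 30; the last is October 30.
At the standard offset (UTC−03:00), 15:15 UTC − 3h = 12:15 Bryove Territory standard time.
The standard-time date in Bryove Territory, 27 October 2032, falls between 2 February and 30 October, so daylight saving is in effect and Bryove Territory is at UTC−02:00.
15:15 UTC − 2h = 13:15 Bryove Territory.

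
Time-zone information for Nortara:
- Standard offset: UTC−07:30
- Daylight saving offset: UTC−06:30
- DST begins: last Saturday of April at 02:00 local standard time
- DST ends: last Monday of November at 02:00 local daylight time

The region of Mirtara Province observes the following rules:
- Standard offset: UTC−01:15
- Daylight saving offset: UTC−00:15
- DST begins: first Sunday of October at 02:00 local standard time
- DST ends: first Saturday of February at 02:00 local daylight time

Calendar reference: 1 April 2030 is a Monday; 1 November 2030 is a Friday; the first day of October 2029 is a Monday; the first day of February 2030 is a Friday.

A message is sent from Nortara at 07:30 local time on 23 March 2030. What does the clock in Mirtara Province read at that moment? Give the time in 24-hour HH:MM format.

13:45

1 April 2030 is a Monday, so Saturdays fall on 6, 13, 20, 27; the last is April 27.
1 November 2030 is a Friday, so Mondays fall on 4, 11, 18, 25; the last is November 25.
23 March 2030 does not fall between 27 April and 25 November, so daylight saving is not in effect and Nortara is at UTC−07:30.
07:30 Nortara + 7h30m = 15:00 UTC.
1 October 2029 is a Monday, so the first Sunday is October 7.
1 February 2030 is a Friday, so the first Saturday is February 2.
At the standard offset (UTC−01:15), 15:00 UTC − 1h15m = 13:45 Mirtara Province standard time.
The standard-time date in Mirtara Province, 23 March 2030, is outside the daylight-saving period (7 October 2029 – 2 February 2030), so Mirtara Province is on standard time, UTC−01:15.
15:00 UTC − 1h15m = 13:45 Mirtara Province.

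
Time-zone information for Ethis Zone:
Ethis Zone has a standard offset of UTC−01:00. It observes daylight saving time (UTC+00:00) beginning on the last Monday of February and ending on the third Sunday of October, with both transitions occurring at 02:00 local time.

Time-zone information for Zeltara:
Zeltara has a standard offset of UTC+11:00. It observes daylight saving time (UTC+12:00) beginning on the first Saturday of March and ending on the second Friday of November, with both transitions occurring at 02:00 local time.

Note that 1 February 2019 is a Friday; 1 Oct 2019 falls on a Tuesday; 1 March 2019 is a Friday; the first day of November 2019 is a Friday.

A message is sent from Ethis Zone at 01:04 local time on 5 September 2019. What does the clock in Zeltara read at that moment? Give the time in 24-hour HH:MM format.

1 February 2019 is a Friday, so Mondays fall on 4, 11, 18, 25; the last is February 25.
1 October 2019 is a Tuesday, so the first Sunday is October 6 and the third is October 20.
Daylight saving runs 25 February – 20 October; 5 September 2019 is inside that window, so Ethis Zone is at UTC+00:00.
01:04 Ethis Zone − 0h = 01:04 UTC.
1 March 2019 is a Friday, so the first Saturday is March 2.
1 November 2019 is a Friday, so the first Friday is November 1 and the second is November 8.
At the standard offset (UTC+11:00), 01:04 UTC + 11h = 12:04 Zeltara standard time.
Daylight saving runs 2 March – 8 November; the standard-time date in Zeltara, 5 September 2019, is inside that window, so Zeltara is at UTC+12:00.
01:04 UTC + 12h = 13:04 Zeltara.

13:04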